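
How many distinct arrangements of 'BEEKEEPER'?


Letters: 9, freq: {'B': 1, 'E': 5, 'K': 1, 'P': 1, 'R': 1}
9!/(1!×5!×1!×1!×1!) = 362880/120 = 3024

3024


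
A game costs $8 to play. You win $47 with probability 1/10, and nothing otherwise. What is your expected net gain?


E[gain] = (47-8)×1/10 + (-8)×9/10
= 39/10 - 36/5 = -33/10

Expected net gain = $-33/10 ≈ $-3.30


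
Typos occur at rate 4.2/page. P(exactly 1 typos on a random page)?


Poisson(λ=4.2): P(X=1) = e^(-λ)×λ^k/k!
= e^(-4.2) × 4.2^1 / 1!
≈ 0.01499557682 × 4.2 / 1 ≈ 0.062981

P(X=1) ≈ 0.062981 ≈ 6.30%


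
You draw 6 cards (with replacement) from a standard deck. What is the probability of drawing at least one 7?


P(not a 7) = 48/52 = 12/13
P(none in 6 draws) = (12/13)^6 = 2985984/4826809
P(≥1 7) = 1 - 2985984/4826809 = 1840825/4826809

P = 1840825/4826809 ≈ 38.14%


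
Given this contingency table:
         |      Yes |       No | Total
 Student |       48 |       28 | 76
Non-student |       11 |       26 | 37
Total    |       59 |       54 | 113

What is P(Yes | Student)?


P(Yes | Student) = 48/(48+28) = 48/76 = 12/19

P(Yes|Student) = 12/19 ≈ 63.16%


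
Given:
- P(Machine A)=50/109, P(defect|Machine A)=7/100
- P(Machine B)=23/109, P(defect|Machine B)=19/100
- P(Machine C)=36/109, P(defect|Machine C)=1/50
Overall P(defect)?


P(B) = Σ P(B|Aᵢ)×P(Aᵢ)
  7/100×50/109 = 7/218
  19/100×23/109 = 437/10900
  1/50×36/109 = 18/2725
Sum = 859/10900

P(defect) = 859/10900 ≈ 7.88%


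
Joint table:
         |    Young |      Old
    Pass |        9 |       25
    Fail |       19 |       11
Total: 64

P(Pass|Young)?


P(Pass|Young) = 9/(9+19) = 9/28

P = 9/28 ≈ 32.14%


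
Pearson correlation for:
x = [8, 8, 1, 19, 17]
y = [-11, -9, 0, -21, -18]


n=5, Σx=53, Σy=-59, Σxy=-865, Σx²=779, Σy²=967
r = (5×(-865) - 53×(-59))/√((5×779 - 53²)(5×967 - (-59)²))
= -1198/√(1086×1354) = -1198/√1470444 ≈ -1198/1212.6187 ≈ -0.9879

r ≈ -0.9879


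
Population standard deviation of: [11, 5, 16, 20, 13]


Mean = 65/5 = 13
  (11-13)²=4
  (5-13)²=64
  (16-13)²=9
  (20-13)²=49
  (13-13)²=0
Σ(x-μ)² = 126
σ² = 126/5

σ = √(126/5) ≈ 5.0200


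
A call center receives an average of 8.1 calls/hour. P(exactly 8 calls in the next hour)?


Poisson(λ=8.1): P(X=8) = e^(-λ)×λ^k/k!
= e^(-8.1) × 8.1^8 / 8!
≈ 0.0003035391381 × 18530201.8885 / 40320 ≈ 0.139500

P(X=8) ≈ 0.139500 ≈ 13.95%


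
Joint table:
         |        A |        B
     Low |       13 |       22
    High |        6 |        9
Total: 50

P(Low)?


P(Low) = (13+22)/50 = 35/50 = 7/10

P(Low) = 7/10 ≈ 70.00%


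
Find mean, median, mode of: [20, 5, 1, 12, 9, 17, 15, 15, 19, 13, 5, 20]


Sorted: [1, 5, 5, 9, 12, 13, 15, 15, 17, 19, 20, 20]
Mean = 151/12
Median = 14
Freq: {20: 2, 5: 2, 1: 1, 12: 1, 9: 1, 17: 1, 15: 2, 19: 1, 13: 1}
Mode: [5, 15, 20]

Mean=151/12, Median=14, Mode=[5, 15, 20]


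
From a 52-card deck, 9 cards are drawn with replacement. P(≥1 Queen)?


P(not a Queen) = 48/52 = 12/13
P(none in 9 draws) = (12/13)^9 = 5159780352/10604499373
P(≥1 Queen) = 1 - 5159780352/10604499373 = 5444719021/10604499373

P = 5444719021/10604499373 ≈ 51.34%


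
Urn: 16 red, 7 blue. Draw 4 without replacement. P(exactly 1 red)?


Hypergeometric: C(16,1)×C(7,3)/C(23,4)
= 16×35/8855 = 16/253

P(X=1) = 16/253 ≈ 6.32%


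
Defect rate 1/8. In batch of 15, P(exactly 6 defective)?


Binomial: P(X=6) = C(15,6)×p^6×(1-p)^9
= 5005 × 1/262144 × 40353607/134217728 = 201969803035/35184372088832

P(X=6) = 201969803035/35184372088832 ≈ 0.57%


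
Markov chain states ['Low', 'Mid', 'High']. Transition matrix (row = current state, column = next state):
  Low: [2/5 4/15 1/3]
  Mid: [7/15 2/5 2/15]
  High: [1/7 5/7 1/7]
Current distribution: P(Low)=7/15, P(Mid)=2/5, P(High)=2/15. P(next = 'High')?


P(next=High) = Σᵢ P(now=i)×P(i→High)
= 7/15×1/3 + 2/5×2/15 + 2/15×1/7
= 7/45 + 4/75 + 2/105 = 359/1575

P = 359/1575 ≈ 0.2279


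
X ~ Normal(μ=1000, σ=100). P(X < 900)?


z = (900-1000)/100 = -1.0
P(Z < -1.0) = 0.1587

P(X < 900) ≈ 0.1587


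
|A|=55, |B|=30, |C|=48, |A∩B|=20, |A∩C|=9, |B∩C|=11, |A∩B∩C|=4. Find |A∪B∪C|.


|A∪B∪C| = 55+30+48-20-9-11+4 = 97

|A∪B∪C| = 97


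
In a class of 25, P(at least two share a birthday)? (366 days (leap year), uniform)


P(all different) = Π(366-i)/366 for i=0..24
= 0.432316
P(match) = 1 - 0.432316 = 0.567684

P ≈ 0.5677 ≈ 56.77%


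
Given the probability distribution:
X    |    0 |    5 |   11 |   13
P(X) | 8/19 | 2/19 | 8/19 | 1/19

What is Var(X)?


E[X] = 111/19
E[X²] = 1187/19
Var(X) = E[X²] - (E[X])² = 1187/19 - 12321/361 = 10232/361

Var(X) = 10232/361 ≈ 28.3435


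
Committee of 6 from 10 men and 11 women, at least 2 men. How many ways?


Count by #men:
  2M,4W: C(10,2)×C(11,4)=14850
  3M,3W: C(10,3)×C(11,3)=19800
  4M,2W: C(10,4)×C(11,2)=11550
  5M,1W: C(10,5)×C(11,1)=2772
  6M,0W: C(10,6)×C(11,0)=210
Total = 49182

49182


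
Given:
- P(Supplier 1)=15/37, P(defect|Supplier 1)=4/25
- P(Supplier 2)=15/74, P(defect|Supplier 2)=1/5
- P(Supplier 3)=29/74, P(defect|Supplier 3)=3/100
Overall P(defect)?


P(B) = Σ P(B|Aᵢ)×P(Aᵢ)
  4/25×15/37 = 12/185
  1/5×15/74 = 3/74
  3/100×29/74 = 87/7400
Sum = 867/7400

P(defect) = 867/7400 ≈ 11.72%


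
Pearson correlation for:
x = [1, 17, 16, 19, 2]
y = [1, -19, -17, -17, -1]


n=5, Σx=55, Σy=-53, Σxy=-919, Σx²=911, Σy²=941
r = (5×(-919) - 55×(-53))/√((5×911 - 55²)(5×941 - (-53)²))
= -1680/√(1530×1896) = -1680/√2900880 ≈ -1680/1703.1970 ≈ -0.9864

r ≈ -0.9864


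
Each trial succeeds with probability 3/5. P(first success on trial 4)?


Geometric: P(X=4) = (1-p)^(k-1)×p = (2/5)^3×3/5 = 24/625

P(X=4) = 24/625 ≈ 3.84%


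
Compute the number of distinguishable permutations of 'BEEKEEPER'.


Letters: 9, freq: {'B': 1, 'E': 5, 'K': 1, 'P': 1, 'R': 1}
9!/(1!×5!×1!×1!×1!) = 362880/120 = 3024

3024


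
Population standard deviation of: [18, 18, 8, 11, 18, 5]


Mean = 78/6 = 13
  (18-13)²=25
  (18-13)²=25
  (8-13)²=25
  (11-13)²=4
  (18-13)²=25
  (5-13)²=64
Σ(x-μ)² = 168
σ² = 168/6 = 28

σ = √(28) ≈ 5.2915


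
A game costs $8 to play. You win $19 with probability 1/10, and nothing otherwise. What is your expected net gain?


E[gain] = (19-8)×1/10 + (-8)×9/10
= 11/10 - 36/5 = -61/10

Expected net gain = $-61/10 ≈ $-6.10


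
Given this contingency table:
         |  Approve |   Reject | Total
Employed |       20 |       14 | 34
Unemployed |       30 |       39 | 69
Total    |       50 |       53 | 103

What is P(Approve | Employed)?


P(Approve | Employed) = 20/(20+14) = 20/34 = 10/17

P(Approve|Employed) = 10/17 ≈ 58.82%


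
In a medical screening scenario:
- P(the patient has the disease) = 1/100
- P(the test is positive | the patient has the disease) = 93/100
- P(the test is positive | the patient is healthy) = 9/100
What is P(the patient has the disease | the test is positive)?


Using Bayes' theorem:
P(A|B) = P(B|A)·P(A) / P(B)

P(the test is positive) = 93/100 × 1/100 + 9/100 × 99/100
= 93/10000 + 891/10000 = 123/1250

P(the patient has the disease|the test is positive) = (93/10000) / (123/1250) = 31/328

P(the patient has the disease|the test is positive) = 31/328 ≈ 9.45%


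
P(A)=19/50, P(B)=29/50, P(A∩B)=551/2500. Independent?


P(A)×P(B) = 551/2500
P(A∩B) = 551/2500
Equal ✓ → Independent

Yes, independent


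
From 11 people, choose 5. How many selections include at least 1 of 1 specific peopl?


Complement: C(11,5) - C(10,5) = 462 - 252 = 210

210


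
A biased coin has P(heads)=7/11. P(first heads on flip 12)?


Geometric: P(X=12) = (1-p)^(k-1)×p = (4/11)^11×7/11 = 29360128/3138428376721

P(X=12) = 29360128/3138428376721 ≈ 0.00%


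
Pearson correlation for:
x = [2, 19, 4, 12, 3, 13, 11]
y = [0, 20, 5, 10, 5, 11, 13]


n=7, Σx=64, Σy=64, Σxy=821, Σx²=824, Σy²=840
r = (7×821 - 64×64)/√((7×824 - 64²)(7×840 - 64²))
= 1651/√(1672×1784) = 1651/√2982848 ≈ 1651/1727.0924 ≈ 0.9559

r ≈ 0.9559


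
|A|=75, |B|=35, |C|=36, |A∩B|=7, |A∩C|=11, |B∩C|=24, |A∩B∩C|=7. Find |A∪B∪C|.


|A∪B∪C| = 75+35+36-7-11-24+7 = 111

|A∪B∪C| = 111


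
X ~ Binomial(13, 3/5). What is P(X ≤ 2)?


P(X ≤ 2) = Σ P(X=i) for i=0..2
P(X=0) = 8192/1220703125
P(X=1) = 159744/1220703125
P(X=2) = 1437696/1220703125
Sum = 1605632/1220703125

P(X ≤ 2) = 1605632/1220703125 ≈ 0.13%


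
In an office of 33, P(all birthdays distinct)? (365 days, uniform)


P(all different) = Π(365-i)/365 for i=0..32
= (365/365)×(364/365)×...×(333/365)
= 0.225028

P ≈ 0.2250 ≈ 22.50%


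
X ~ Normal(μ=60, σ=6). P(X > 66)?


z = (66-60)/6 = 1.0
P(X > 66) = 1 - P(Z ≤ 1.0) = 1 - 0.8413 = 0.1587

P(X > 66) ≈ 0.1587


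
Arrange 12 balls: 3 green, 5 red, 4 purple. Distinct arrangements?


12!/(3!×5!×4!) = 27720

27720


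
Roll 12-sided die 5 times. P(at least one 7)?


P(no 7)^5 = (11/12)^5 = 161051/248832
P(≥1) = 1 - 161051/248832 = 87781/248832

P = 87781/248832 ≈ 35.28%


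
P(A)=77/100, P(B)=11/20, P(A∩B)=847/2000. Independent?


P(A)×P(B) = 847/2000
P(A∩B) = 847/2000
Equal ✓ → Independent

Yes, independent


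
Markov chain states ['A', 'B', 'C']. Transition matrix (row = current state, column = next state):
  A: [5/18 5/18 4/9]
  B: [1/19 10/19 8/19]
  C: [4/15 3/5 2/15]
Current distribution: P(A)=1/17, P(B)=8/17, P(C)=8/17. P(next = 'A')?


P(next=A) = Σᵢ P(now=i)×P(i→A)
= 1/17×5/18 + 8/17×1/19 + 8/17×4/15
= 5/306 + 8/323 + 32/255 = 4843/29070

P = 4843/29070 ≈ 0.1666


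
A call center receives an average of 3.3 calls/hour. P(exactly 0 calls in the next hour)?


Poisson(λ=3.3): P(X=0) = e^(-λ)×λ^k/k!
= e^(-3.3) × 3.3^0 / 0!
≈ 0.0368831674 × 1 / 1 ≈ 0.036883

P(X=0) ≈ 0.036883 ≈ 3.69%


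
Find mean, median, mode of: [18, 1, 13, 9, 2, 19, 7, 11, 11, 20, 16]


Sorted: [1, 2, 7, 9, 11, 11, 13, 16, 18, 19, 20]
Mean = 127/11
Median = 11
Freq: {18: 1, 1: 1, 13: 1, 9: 1, 2: 1, 19: 1, 7: 1, 11: 2, 20: 1, 16: 1}
Mode: [11]

Mean=127/11, Median=11, Mode=11


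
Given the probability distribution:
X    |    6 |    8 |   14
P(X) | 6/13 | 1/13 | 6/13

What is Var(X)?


E[X] = 128/13
E[X²] = 112
Var(X) = E[X²] - (E[X])² = 112 - 16384/169 = 2544/169

Var(X) = 2544/169 ≈ 15.0533


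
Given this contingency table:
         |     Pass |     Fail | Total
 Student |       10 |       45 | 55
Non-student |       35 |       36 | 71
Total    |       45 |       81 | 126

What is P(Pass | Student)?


P(Pass | Student) = 10/(10+45) = 10/55 = 2/11

P(Pass|Student) = 2/11 ≈ 18.18%


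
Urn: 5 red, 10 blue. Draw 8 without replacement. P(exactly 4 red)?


Hypergeometric: C(5,4)×C(10,4)/C(15,8)
= 5×210/6435 = 70/429

P(X=4) = 70/429 ≈ 16.32%


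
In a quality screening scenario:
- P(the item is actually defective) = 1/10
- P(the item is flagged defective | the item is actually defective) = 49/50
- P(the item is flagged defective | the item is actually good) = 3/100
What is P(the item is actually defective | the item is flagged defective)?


Using Bayes' theorem:
P(A|B) = P(B|A)·P(A) / P(B)

P(the item is flagged defective) = 49/50 × 1/10 + 3/100 × 9/10
= 49/500 + 27/1000 = 1/8

P(the item is actually defective|the item is flagged defective) = (49/500) / (1/8) = 98/125

P(the item is actually defective|the item is flagged defective) = 98/125 ≈ 78.40%


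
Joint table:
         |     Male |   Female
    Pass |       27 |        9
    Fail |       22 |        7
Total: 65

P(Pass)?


P(Pass) = (27+9)/65 = 36/65

P(Pass) = 36/65 ≈ 55.38%


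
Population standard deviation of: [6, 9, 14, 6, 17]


Mean = 52/5
  (6-52/5)²=484/25
  (9-52/5)²=49/25
  (14-52/5)²=324/25
  (6-52/5)²=484/25
  (17-52/5)²=1089/25
Σ(x-μ)² = 486/5
σ² = (486/5)/5 = 486/25

σ = √(486/25) ≈ 4.4091


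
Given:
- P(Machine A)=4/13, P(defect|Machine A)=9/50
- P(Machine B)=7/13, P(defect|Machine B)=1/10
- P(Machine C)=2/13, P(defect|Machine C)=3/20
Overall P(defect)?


P(B) = Σ P(B|Aᵢ)×P(Aᵢ)
  9/50×4/13 = 18/325
  1/10×7/13 = 7/130
  3/20×2/13 = 3/130
Sum = 43/325

P(defect) = 43/325 ≈ 13.23%


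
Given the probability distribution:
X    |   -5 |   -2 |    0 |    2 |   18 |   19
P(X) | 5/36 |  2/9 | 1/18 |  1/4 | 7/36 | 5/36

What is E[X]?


E[X] = Σ x·P(X=x)
= (-5)×(5/36) + (-2)×(2/9) + (0)×(1/18) + (2)×(1/4) + (18)×(7/36) + (19)×(5/36)
= 11/2

E[X] = 11/2


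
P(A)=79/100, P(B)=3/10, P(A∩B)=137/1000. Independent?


P(A)×P(B) = 237/1000
P(A∩B) = 137/1000
Not equal → NOT independent

No, not independent


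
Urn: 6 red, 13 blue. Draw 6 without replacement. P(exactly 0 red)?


Hypergeometric: C(6,0)×C(13,6)/C(19,6)
= 1×1716/27132 = 143/2261

P(X=0) = 143/2261 ≈ 6.32%


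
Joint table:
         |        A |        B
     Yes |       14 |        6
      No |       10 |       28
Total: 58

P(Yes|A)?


P(Yes|A) = 14/(14+10) = 14/24 = 7/12

P = 7/12 ≈ 58.33%


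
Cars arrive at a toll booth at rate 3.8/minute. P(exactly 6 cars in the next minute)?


Poisson(λ=3.8): P(X=6) = e^(-λ)×λ^k/k!
= e^(-3.8) × 3.8^6 / 6!
≈ 0.02237077186 × 3010.936384 / 720 ≈ 0.093551

P(X=6) ≈ 0.093551 ≈ 9.36%


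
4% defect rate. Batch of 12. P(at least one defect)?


P(all good) = (24/25)^12 = 36520347436056576/59604644775390625
P(≥1 defect) = 23084297339334049/59604644775390625

P = 23084297339334049/59604644775390625 ≈ 38.73%


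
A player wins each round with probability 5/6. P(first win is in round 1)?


Geometric: P(X=1) = (1-p)^(k-1)×p = (1/6)^0×5/6 = 5/6

P(X=1) = 5/6 ≈ 83.33%


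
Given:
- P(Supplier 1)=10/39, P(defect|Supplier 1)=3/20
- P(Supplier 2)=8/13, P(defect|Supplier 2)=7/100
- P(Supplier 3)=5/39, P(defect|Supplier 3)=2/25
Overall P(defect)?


P(B) = Σ P(B|Aᵢ)×P(Aᵢ)
  3/20×10/39 = 1/26
  7/100×8/13 = 14/325
  2/25×5/39 = 2/195
Sum = 179/1950

P(defect) = 179/1950 ≈ 9.18%


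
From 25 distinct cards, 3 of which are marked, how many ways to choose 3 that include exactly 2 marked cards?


Choose 2 of the 3 marked cards and 1 of the other 22 cards:
C(3,2)×C(22,1) = 3×22 = 66

66


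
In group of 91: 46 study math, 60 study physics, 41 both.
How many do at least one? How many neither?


|A∪B| = 46+60-41 = 65
Neither = 91-65 = 26

At least one: 65; Neither: 26


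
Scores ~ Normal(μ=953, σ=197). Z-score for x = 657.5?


z = (x - μ)/σ = (657.5 - 953)/197 = -1.5

z = -1.5


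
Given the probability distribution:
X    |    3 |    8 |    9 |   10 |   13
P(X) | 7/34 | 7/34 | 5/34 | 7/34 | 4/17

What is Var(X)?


E[X] = 148/17
E[X²] = 1484/17
Var(X) = E[X²] - (E[X])² = 1484/17 - 21904/289 = 3324/289

Var(X) = 3324/289 ≈ 11.5017


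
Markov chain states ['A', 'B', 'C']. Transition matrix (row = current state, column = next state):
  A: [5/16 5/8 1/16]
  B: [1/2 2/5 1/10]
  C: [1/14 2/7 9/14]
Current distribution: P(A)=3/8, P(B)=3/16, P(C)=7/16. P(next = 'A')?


P(next=A) = Σᵢ P(now=i)×P(i→A)
= 3/8×5/16 + 3/16×1/2 + 7/16×1/14
= 15/128 + 3/32 + 1/32 = 31/128

P = 31/128 ≈ 0.2422


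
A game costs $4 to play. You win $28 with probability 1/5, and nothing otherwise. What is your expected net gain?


E[gain] = (28-4)×1/5 + (-4)×4/5
= 24/5 - 16/5 = 8/5

Expected net gain = $8/5 ≈ $1.60


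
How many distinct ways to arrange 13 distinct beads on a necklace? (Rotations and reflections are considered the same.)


Free circular arrangements: rotations and reflections both identified.
(n-1)!/2 = 12!/2 = 479001600/2 = 239500800

239500800


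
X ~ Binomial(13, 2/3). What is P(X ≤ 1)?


P(X ≤ 1) = Σ P(X=i) for i=0..1
P(X=0) = 1/1594323
P(X=1) = 26/1594323
Sum = 1/59049

P(X ≤ 1) = 1/59049 ≈ 0.00%


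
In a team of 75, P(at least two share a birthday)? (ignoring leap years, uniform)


P(all different) = Π(365-i)/365 for i=0..74
= 0.000280
P(match) = 1 - 0.000280 = 0.999720

P ≈ 0.9997 ≈ 99.97%


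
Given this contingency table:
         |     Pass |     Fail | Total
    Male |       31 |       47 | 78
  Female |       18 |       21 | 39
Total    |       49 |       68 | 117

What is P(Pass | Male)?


P(Pass | Male) = 31/(31+47) = 31/78

P(Pass|Male) = 31/78 ≈ 39.74%


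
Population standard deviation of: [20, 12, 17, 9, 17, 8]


Mean = 83/6
  (20-83/6)²=1369/36
  (12-83/6)²=121/36
  (17-83/6)²=361/36
  (9-83/6)²=841/36
  (17-83/6)²=361/36
  (8-83/6)²=1225/36
Σ(x-μ)² = 713/6
σ² = (713/6)/6 = 713/36

σ = √(713/36) ≈ 4.4503


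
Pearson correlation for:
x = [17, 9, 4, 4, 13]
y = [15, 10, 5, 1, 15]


n=5, Σx=47, Σy=46, Σxy=564, Σx²=571, Σy²=576
r = (5×564 - 47×46)/√((5×571 - 47²)(5×576 - 46²))
= 658/√(646×764) = 658/√493544 ≈ 658/702.5269 ≈ 0.9366

r ≈ 0.9366


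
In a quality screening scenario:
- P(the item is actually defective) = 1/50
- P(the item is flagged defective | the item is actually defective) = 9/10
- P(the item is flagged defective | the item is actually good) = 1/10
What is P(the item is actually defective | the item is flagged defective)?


Using Bayes' theorem:
P(A|B) = P(B|A)·P(A) / P(B)

P(the item is flagged defective) = 9/10 × 1/50 + 1/10 × 49/50
= 9/500 + 49/500 = 29/250

P(the item is actually defective|the item is flagged defective) = (9/500) / (29/250) = 9/58

P(the item is actually defective|the item is flagged defective) = 9/58 ≈ 15.52%


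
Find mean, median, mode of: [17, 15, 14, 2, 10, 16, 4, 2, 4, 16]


Sorted: [2, 2, 4, 4, 10, 14, 15, 16, 16, 17]
Mean = 100/10 = 10
Median = 12
Freq: {17: 1, 15: 1, 14: 1, 2: 2, 10: 1, 16: 2, 4: 2}
Mode: [2, 4, 16]

Mean=10, Median=12, Mode=[2, 4, 16]


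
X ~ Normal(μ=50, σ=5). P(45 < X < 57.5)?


z₁=(45-50)/5=-1.0, z₂=(57.5-50)/5=1.5
P = Φ(1.5) - Φ(-1.0) = 0.933193 - 0.158655 = 0.774538 ≈ 0.7745

P(45 < X < 57.5) ≈ 0.7745


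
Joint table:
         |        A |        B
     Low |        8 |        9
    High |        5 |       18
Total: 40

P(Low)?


P(Low) = (8+9)/40 = 17/40

P(Low) = 17/40 ≈ 42.50%


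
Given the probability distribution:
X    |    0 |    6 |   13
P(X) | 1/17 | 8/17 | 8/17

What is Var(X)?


E[X] = 152/17
E[X²] = 1640/17
Var(X) = E[X²] - (E[X])² = 1640/17 - 23104/289 = 4776/289

Var(X) = 4776/289 ≈ 16.5260


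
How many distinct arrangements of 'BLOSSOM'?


Letters: 7, freq: {'B': 1, 'L': 1, 'O': 2, 'S': 2, 'M': 1}
7!/(1!×1!×2!×2!×1!) = 5040/4 = 1260

1260


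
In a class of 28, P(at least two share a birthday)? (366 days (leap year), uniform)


P(all different) = Π(366-i)/366 for i=0..27
= 0.346570
P(match) = 1 - 0.346570 = 0.653430

P ≈ 0.6534 ≈ 65.34%


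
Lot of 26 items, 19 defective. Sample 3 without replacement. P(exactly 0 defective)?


Hypergeometric: C(19,0)×C(7,3)/C(26,3)
= 1×35/2600 = 7/520

P(X=0) = 7/520 ≈ 1.35%


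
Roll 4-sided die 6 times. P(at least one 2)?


P(no 2)^6 = (3/4)^6 = 729/4096
P(≥1) = 1 - 729/4096 = 3367/4096

P = 3367/4096 ≈ 82.20%


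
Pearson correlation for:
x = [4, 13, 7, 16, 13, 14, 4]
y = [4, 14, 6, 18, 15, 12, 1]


n=7, Σx=71, Σy=70, Σxy=895, Σx²=871, Σy²=942
r = (7×895 - 71×70)/√((7×871 - 71²)(7×942 - 70²))
= 1295/√(1056×1694) = 1295/√1788864 ≈ 1295/1337.4842 ≈ 0.9682

r ≈ 0.9682


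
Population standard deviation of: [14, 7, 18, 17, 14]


Mean = 70/5 = 14
  (14-14)²=0
  (7-14)²=49
  (18-14)²=16
  (17-14)²=9
  (14-14)²=0
Σ(x-μ)² = 74
σ² = 74/5

σ = √(74/5) ≈ 3.8471


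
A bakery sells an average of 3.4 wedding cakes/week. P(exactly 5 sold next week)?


Poisson(λ=3.4): P(X=5) = e^(-λ)×λ^k/k!
= e^(-3.4) × 3.4^5 / 5!
≈ 0.03337326996 × 454.35424 / 120 ≈ 0.126361

P(X=5) ≈ 0.126361 ≈ 12.64%


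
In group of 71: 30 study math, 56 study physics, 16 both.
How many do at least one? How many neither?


|A∪B| = 30+56-16 = 70
Neither = 71-70 = 1

At least one: 70; Neither: 1


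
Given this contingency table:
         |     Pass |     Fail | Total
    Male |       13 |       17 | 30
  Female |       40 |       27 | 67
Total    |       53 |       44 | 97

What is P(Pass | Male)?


P(Pass | Male) = 13/(13+17) = 13/30

P(Pass|Male) = 13/30 ≈ 43.33%


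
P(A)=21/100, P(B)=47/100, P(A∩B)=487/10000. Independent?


P(A)×P(B) = 987/10000
P(A∩B) = 487/10000
Not equal → NOT independent

No, not independent


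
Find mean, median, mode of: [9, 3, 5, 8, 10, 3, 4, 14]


Sorted: [3, 3, 4, 5, 8, 9, 10, 14]
Mean = 56/8 = 7
Median = 13/2
Freq: {9: 1, 3: 2, 5: 1, 8: 1, 10: 1, 4: 1, 14: 1}
Mode: [3]

Mean=7, Median=13/2, Mode=3


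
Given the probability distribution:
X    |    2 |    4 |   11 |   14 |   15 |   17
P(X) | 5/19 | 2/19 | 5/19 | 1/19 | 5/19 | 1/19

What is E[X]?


E[X] = Σ x·P(X=x)
= (2)×(5/19) + (4)×(2/19) + (11)×(5/19) + (14)×(1/19) + (15)×(5/19) + (17)×(1/19)
= 179/19

E[X] = 179/19


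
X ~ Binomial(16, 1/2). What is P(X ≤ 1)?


P(X ≤ 1) = Σ P(X=i) for i=0..1
P(X=0) = 1/65536
P(X=1) = 1/4096
Sum = 17/65536

P(X ≤ 1) = 17/65536 ≈ 0.03%


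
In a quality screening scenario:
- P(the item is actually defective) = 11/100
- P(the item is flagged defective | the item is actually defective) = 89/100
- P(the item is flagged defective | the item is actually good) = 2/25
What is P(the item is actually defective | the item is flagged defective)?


Using Bayes' theorem:
P(A|B) = P(B|A)·P(A) / P(B)

P(the item is flagged defective) = 89/100 × 11/100 + 2/25 × 89/100
= 979/10000 + 89/1250 = 1691/10000

P(the item is actually defective|the item is flagged defective) = (979/10000) / (1691/10000) = 11/19

P(the item is actually defective|the item is flagged defective) = 11/19 ≈ 57.89%


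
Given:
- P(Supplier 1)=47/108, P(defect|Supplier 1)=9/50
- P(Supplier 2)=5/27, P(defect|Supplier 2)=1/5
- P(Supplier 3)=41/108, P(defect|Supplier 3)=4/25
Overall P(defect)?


P(B) = Σ P(B|Aᵢ)×P(Aᵢ)
  9/50×47/108 = 47/600
  1/5×5/27 = 1/27
  4/25×41/108 = 41/675
Sum = 317/1800

P(defect) = 317/1800 ≈ 17.61%


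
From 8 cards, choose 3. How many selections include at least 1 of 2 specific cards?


Complement: C(8,3) - C(6,3) = 56 - 20 = 36

36


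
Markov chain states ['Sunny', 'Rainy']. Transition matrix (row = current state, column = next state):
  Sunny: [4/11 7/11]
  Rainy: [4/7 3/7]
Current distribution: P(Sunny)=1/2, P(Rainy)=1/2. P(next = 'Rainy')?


P(next=Rainy) = Σᵢ P(now=i)×P(i→Rainy)
= 1/2×7/11 + 1/2×3/7
= 7/22 + 3/14 = 41/77

P = 41/77 ≈ 0.5325


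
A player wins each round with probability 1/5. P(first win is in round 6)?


Geometric: P(X=6) = (1-p)^(k-1)×p = (4/5)^5×1/5 = 1024/15625

P(X=6) = 1024/15625 ≈ 6.55%


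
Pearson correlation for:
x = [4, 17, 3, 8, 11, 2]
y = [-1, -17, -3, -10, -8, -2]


n=6, Σx=45, Σy=-41, Σxy=-474, Σx²=503, Σy²=467
r = (6×(-474) - 45×(-41))/√((6×503 - 45²)(6×467 - (-41)²))
= -999/√(993×1121) = -999/√1113153 ≈ -999/1055.0607 ≈ -0.9469

r ≈ -0.9469


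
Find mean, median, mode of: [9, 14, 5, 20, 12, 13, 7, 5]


Sorted: [5, 5, 7, 9, 12, 13, 14, 20]
Mean = 85/8
Median = 21/2
Freq: {9: 1, 14: 1, 5: 2, 20: 1, 12: 1, 13: 1, 7: 1}
Mode: [5]

Mean=85/8, Median=21/2, Mode=5


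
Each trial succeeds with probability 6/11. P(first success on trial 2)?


Geometric: P(X=2) = (1-p)^(k-1)×p = (5/11)^1×6/11 = 30/121

P(X=2) = 30/121 ≈ 24.79%


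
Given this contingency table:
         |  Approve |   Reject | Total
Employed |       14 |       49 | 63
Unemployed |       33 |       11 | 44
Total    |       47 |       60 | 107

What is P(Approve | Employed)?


P(Approve | Employed) = 14/(14+49) = 14/63 = 2/9

P(Approve|Employed) = 2/9 ≈ 22.22%


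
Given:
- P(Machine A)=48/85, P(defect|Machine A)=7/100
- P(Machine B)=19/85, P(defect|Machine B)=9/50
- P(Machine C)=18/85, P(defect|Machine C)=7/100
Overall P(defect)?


P(B) = Σ P(B|Aᵢ)×P(Aᵢ)
  7/100×48/85 = 84/2125
  9/50×19/85 = 171/4250
  7/100×18/85 = 63/4250
Sum = 201/2125

P(defect) = 201/2125 ≈ 9.46%


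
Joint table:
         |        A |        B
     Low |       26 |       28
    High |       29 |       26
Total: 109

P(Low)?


P(Low) = (26+28)/109 = 54/109

P(Low) = 54/109 ≈ 49.54%


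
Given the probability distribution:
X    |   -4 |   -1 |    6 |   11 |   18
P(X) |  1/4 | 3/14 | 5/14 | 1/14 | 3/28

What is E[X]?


E[X] = Σ x·P(X=x)
= (-4)×(1/4) + (-1)×(3/14) + (6)×(5/14) + (11)×(1/14) + (18)×(3/28)
= 51/14

E[X] = 51/14


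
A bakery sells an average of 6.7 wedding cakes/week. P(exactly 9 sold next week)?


Poisson(λ=6.7): P(X=9) = e^(-λ)×λ^k/k!
= e^(-6.7) × 6.7^9 / 9!
≈ 0.001230911903 × 27206534.3963 / 362880 ≈ 0.092286

P(X=9) ≈ 0.092286 ≈ 9.23%


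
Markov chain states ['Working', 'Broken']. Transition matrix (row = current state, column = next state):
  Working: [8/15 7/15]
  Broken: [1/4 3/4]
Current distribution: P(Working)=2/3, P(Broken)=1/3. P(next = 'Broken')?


P(next=Broken) = Σᵢ P(now=i)×P(i→Broken)
= 2/3×7/15 + 1/3×3/4
= 14/45 + 1/4 = 101/180

P = 101/180 ≈ 0.5611


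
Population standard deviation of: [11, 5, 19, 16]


Mean = 51/4
  (11-51/4)²=49/16
  (5-51/4)²=961/16
  (19-51/4)²=625/16
  (16-51/4)²=169/16
Σ(x-μ)² = 451/4
σ² = (451/4)/4 = 451/16

σ = √(451/16) ≈ 5.3092


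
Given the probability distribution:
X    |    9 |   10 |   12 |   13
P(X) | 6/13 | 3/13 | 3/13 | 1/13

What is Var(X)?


E[X] = 133/13
E[X²] = 1387/13
Var(X) = E[X²] - (E[X])² = 1387/13 - 17689/169 = 342/169

Var(X) = 342/169 ≈ 2.0237


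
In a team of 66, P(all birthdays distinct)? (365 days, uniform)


P(all different) = Π(365-i)/365 for i=0..65
= (365/365)×(364/365)×...×(300/365)
= 0.001904

P ≈ 0.0019 ≈ 0.19%


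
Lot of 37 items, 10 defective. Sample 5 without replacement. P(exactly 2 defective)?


Hypergeometric: C(10,2)×C(27,3)/C(37,5)
= 45×2925/435897 = 14625/48433

P(X=2) = 14625/48433 ≈ 30.20%


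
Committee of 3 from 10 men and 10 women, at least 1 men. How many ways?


Count by #men:
  1M,2W: C(10,1)×C(10,2)=450
  2M,1W: C(10,2)×C(10,1)=450
  3M,0W: C(10,3)×C(10,0)=120
Total = 1020

1020


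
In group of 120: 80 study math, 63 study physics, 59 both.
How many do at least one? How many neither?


|A∪B| = 80+63-59 = 84
Neither = 120-84 = 36

At least one: 84; Neither: 36


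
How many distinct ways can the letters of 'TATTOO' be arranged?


Letters: 6, freq: {'T': 3, 'A': 1, 'O': 2}
6!/(3!×1!×2!) = 720/12 = 60

60


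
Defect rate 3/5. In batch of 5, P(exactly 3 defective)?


Binomial: P(X=3) = C(5,3)×p^3×(1-p)^2
= 10 × 27/125 × 4/25 = 216/625

P(X=3) = 216/625 ≈ 34.56%


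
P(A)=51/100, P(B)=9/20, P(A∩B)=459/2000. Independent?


P(A)×P(B) = 459/2000
P(A∩B) = 459/2000
Equal ✓ → Independent

Yes, independent


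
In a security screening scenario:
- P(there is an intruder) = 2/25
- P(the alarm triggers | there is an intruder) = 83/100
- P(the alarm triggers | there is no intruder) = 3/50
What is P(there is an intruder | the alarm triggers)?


Using Bayes' theorem:
P(A|B) = P(B|A)·P(A) / P(B)

P(the alarm triggers) = 83/100 × 2/25 + 3/50 × 23/25
= 83/1250 + 69/1250 = 76/625

P(there is an intruder|the alarm triggers) = (83/1250) / (76/625) = 83/152

P(there is an intruder|the alarm triggers) = 83/152 ≈ 54.61%


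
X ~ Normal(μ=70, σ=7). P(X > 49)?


z = (49-70)/7 = -3.0
P(X > 49) = 1 - P(Z ≤ -3.0) = 1 - 0.0013 = 0.9987

P(X > 49) ≈ 0.9987


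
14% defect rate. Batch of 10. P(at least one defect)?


P(all good) = (43/50)^10 = 21611482313284249/97656250000000000
P(≥1 defect) = 76044767686715751/97656250000000000

P = 76044767686715751/97656250000000000 ≈ 77.87%


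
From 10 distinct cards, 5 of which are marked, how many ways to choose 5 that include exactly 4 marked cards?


Choose 4 of the 5 marked cards and 1 of the other 5 cards:
C(5,4)×C(5,1) = 5×5 = 25

25


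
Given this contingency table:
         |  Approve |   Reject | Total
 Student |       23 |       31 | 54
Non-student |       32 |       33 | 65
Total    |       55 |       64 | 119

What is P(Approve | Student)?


P(Approve | Student) = 23/(23+31) = 23/54

P(Approve|Student) = 23/54 ≈ 42.59%


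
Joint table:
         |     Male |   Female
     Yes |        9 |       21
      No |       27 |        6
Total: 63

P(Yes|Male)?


P(Yes|Male) = 9/(9+27) = 9/36 = 1/4

P = 1/4 ≈ 25.00%


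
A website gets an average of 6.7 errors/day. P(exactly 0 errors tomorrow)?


Poisson(λ=6.7): P(X=0) = e^(-λ)×λ^k/k!
= e^(-6.7) × 6.7^0 / 0!
≈ 0.001230911903 × 1 / 1 ≈ 0.001231

P(X=0) ≈ 0.001231 ≈ 0.12%


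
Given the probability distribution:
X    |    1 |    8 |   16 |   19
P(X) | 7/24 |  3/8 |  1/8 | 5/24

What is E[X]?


E[X] = Σ x·P(X=x)
= (1)×(7/24) + (8)×(3/8) + (16)×(1/8) + (19)×(5/24)
= 37/4

E[X] = 37/4


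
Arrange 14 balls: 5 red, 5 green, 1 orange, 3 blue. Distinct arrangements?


14!/(5!×5!×1!×3!) = 1009008

1009008


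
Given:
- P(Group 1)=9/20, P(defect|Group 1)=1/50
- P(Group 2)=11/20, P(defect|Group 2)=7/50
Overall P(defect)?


P(B) = Σ P(B|Aᵢ)×P(Aᵢ)
  1/50×9/20 = 9/1000
  7/50×11/20 = 77/1000
Sum = 43/500

P(defect) = 43/500 ≈ 8.60%


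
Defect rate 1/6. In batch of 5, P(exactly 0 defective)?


Binomial: P(X=0) = C(5,0)×p^0×(1-p)^5
= 1 × 1 × 3125/7776 = 3125/7776

P(X=0) = 3125/7776 ≈ 40.19%


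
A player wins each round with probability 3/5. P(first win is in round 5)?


Geometric: P(X=5) = (1-p)^(k-1)×p = (2/5)^4×3/5 = 48/3125

P(X=5) = 48/3125 ≈ 1.54%


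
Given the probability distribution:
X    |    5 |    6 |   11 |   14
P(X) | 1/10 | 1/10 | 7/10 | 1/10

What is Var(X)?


E[X] = 51/5
E[X²] = 552/5
Var(X) = E[X²] - (E[X])² = 552/5 - 2601/25 = 159/25

Var(X) = 159/25 ≈ 6.3600


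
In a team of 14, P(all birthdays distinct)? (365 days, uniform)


P(all different) = Π(365-i)/365 for i=0..13
= (365/365)×(364/365)×...×(352/365)
= 0.776897

P ≈ 0.7769 ≈ 77.69%


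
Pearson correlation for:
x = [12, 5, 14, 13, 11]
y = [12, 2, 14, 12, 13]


n=5, Σx=55, Σy=53, Σxy=649, Σx²=655, Σy²=657
r = (5×649 - 55×53)/√((5×655 - 55²)(5×657 - 53²))
= 330/√(250×476) = 330/√119000 ≈ 330/344.9638 ≈ 0.9566

r ≈ 0.9566


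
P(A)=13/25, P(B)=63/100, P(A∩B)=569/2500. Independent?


P(A)×P(B) = 819/2500
P(A∩B) = 569/2500
Not equal → NOT independent

No, not independent


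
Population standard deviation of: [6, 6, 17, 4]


Mean = 33/4
  (6-33/4)²=81/16
  (6-33/4)²=81/16
  (17-33/4)²=1225/16
  (4-33/4)²=289/16
Σ(x-μ)² = 419/4
σ² = (419/4)/4 = 419/16

σ = √(419/16) ≈ 5.1174


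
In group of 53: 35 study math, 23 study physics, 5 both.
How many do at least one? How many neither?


|A∪B| = 35+23-5 = 53
Neither = 53-53 = 0

At least one: 53; Neither: 0


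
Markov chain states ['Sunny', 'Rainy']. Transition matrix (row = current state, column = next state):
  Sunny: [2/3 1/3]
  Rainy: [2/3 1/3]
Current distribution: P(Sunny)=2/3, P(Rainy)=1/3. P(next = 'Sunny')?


P(next=Sunny) = Σᵢ P(now=i)×P(i→Sunny)
= 2/3×2/3 + 1/3×2/3
= 4/9 + 2/9 = 2/3

P = 2/3 ≈ 0.6667


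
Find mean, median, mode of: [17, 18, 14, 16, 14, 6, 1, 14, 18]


Sorted: [1, 6, 14, 14, 14, 16, 17, 18, 18]
Mean = 118/9
Median = 14
Freq: {17: 1, 18: 2, 14: 3, 16: 1, 6: 1, 1: 1}
Mode: [14]

Mean=118/9, Median=14, Mode=14


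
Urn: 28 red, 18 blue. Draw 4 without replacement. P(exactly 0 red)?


Hypergeometric: C(28,0)×C(18,4)/C(46,4)
= 1×3060/163185 = 204/10879

P(X=0) = 204/10879 ≈ 1.88%


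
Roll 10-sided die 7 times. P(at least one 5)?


P(no 5)^7 = (9/10)^7 = 4782969/10000000
P(≥1) = 1 - 4782969/10000000 = 5217031/10000000

P = 5217031/10000000 ≈ 52.17%


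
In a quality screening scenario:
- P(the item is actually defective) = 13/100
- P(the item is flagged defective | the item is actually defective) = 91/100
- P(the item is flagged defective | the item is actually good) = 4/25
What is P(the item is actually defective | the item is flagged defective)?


Using Bayes' theorem:
P(A|B) = P(B|A)·P(A) / P(B)

P(the item is flagged defective) = 91/100 × 13/100 + 4/25 × 87/100
= 1183/10000 + 87/625 = 103/400

P(the item is actually defective|the item is flagged defective) = (1183/10000) / (103/400) = 1183/2575

P(the item is actually defective|the item is flagged defective) = 1183/2575 ≈ 45.94%


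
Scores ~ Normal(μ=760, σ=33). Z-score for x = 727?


z = (x - μ)/σ = (727 - 760)/33 = -1.0

z = -1.0


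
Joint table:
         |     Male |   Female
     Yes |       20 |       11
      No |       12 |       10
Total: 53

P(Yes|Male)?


P(Yes|Male) = 20/(20+12) = 20/32 = 5/8

P = 5/8 ≈ 62.50%


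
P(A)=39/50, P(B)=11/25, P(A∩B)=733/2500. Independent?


P(A)×P(B) = 429/1250
P(A∩B) = 733/2500
Not equal → NOT independent

No, not independent


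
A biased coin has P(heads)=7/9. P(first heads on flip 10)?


Geometric: P(X=10) = (1-p)^(k-1)×p = (2/9)^9×7/9 = 3584/3486784401

P(X=10) = 3584/3486784401 ≈ 0.00%


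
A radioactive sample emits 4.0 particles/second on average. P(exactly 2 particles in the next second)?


Poisson(λ=4.0): P(X=2) = e^(-λ)×λ^k/k!
= e^(-4.0) × 4.0^2 / 2!
≈ 0.01831563889 × 16 / 2 ≈ 0.146525

P(X=2) ≈ 0.146525 ≈ 14.65%


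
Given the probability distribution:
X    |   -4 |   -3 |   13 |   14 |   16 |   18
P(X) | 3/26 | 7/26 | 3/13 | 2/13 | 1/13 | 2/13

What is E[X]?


E[X] = Σ x·P(X=x)
= (-4)×(3/26) + (-3)×(7/26) + (13)×(3/13) + (14)×(2/13) + (16)×(1/13) + (18)×(2/13)
= 205/26

E[X] = 205/26


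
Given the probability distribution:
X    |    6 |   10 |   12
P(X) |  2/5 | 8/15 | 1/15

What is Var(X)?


E[X] = 128/15
E[X²] = 232/3
Var(X) = E[X²] - (E[X])² = 232/3 - 16384/225 = 1016/225

Var(X) = 1016/225 ≈ 4.5156


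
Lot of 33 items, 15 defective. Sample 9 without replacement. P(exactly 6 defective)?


Hypergeometric: C(15,6)×C(18,3)/C(33,9)
= 5005×816/38567100 = 476/4495

P(X=6) = 476/4495 ≈ 10.59%


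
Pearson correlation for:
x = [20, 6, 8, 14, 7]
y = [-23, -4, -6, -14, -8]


n=5, Σx=55, Σy=-55, Σxy=-784, Σx²=745, Σy²=841
r = (5×(-784) - 55×(-55))/√((5×745 - 55²)(5×841 - (-55)²))
= -895/√(700×1180) = -895/√826000 ≈ -895/908.8454 ≈ -0.9848

r ≈ -0.9848


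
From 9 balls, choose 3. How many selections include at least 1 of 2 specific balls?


Complement: C(9,3) - C(7,3) = 84 - 35 = 49

49


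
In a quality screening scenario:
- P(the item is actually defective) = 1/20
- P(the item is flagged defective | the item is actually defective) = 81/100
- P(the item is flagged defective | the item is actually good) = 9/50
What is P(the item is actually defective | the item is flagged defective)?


Using Bayes' theorem:
P(A|B) = P(B|A)·P(A) / P(B)

P(the item is flagged defective) = 81/100 × 1/20 + 9/50 × 19/20
= 81/2000 + 171/1000 = 423/2000

P(the item is actually defective|the item is flagged defective) = (81/2000) / (423/2000) = 9/47

P(the item is actually defective|the item is flagged defective) = 9/47 ≈ 19.15%


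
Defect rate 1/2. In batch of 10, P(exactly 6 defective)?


Binomial: P(X=6) = C(10,6)×p^6×(1-p)^4
= 210 × 1/64 × 1/16 = 105/512

P(X=6) = 105/512 ≈ 20.51%


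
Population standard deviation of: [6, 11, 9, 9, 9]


Mean = 44/5
  (6-44/5)²=196/25
  (11-44/5)²=121/25
  (9-44/5)²=1/25
  (9-44/5)²=1/25
  (9-44/5)²=1/25
Σ(x-μ)² = 64/5
σ² = (64/5)/5 = 64/25

σ = √(64/25) ≈ 1.6000


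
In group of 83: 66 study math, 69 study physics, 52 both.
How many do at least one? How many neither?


|A∪B| = 66+69-52 = 83
Neither = 83-83 = 0

At least one: 83; Neither: 0


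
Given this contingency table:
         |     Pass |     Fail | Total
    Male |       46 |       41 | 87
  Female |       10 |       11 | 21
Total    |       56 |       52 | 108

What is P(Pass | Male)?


P(Pass | Male) = 46/(46+41) = 46/87

P(Pass|Male) = 46/87 ≈ 52.87%


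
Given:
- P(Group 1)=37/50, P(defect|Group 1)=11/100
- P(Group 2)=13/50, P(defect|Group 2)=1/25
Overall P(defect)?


P(B) = Σ P(B|Aᵢ)×P(Aᵢ)
  11/100×37/50 = 407/5000
  1/25×13/50 = 13/1250
Sum = 459/5000

P(defect) = 459/5000 ≈ 9.18%


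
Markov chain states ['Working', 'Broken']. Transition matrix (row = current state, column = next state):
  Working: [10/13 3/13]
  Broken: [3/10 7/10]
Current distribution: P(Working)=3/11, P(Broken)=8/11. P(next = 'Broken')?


P(next=Broken) = Σᵢ P(now=i)×P(i→Broken)
= 3/11×3/13 + 8/11×7/10
= 9/143 + 28/55 = 409/715

P = 409/715 ≈ 0.5720


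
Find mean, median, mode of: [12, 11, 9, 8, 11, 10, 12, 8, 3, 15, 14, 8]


Sorted: [3, 8, 8, 8, 9, 10, 11, 11, 12, 12, 14, 15]
Mean = 121/12
Median = 21/2
Freq: {12: 2, 11: 2, 9: 1, 8: 3, 10: 1, 3: 1, 15: 1, 14: 1}
Mode: [8]

Mean=121/12, Median=21/2, Mode=8


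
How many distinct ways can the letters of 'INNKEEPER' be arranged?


Letters: 9, freq: {'I': 1, 'N': 2, 'K': 1, 'E': 3, 'P': 1, 'R': 1}
9!/(1!×2!×1!×3!×1!×1!) = 362880/12 = 30240

30240


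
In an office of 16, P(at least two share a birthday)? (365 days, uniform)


P(all different) = Π(365-i)/365 for i=0..15
= 0.716396
P(match) = 1 - 0.716396 = 0.283604

P ≈ 0.2836 ≈ 28.36%


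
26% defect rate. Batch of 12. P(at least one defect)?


P(all good) = (37/50)^12 = 6582952005840035281/244140625000000000000
P(≥1 defect) = 237557672994159964719/244140625000000000000

P = 237557672994159964719/244140625000000000000 ≈ 97.30%


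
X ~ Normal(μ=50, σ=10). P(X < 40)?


z = (40-50)/10 = -1.0
P(Z < -1.0) = 0.1587

P(X < 40) ≈ 0.1587


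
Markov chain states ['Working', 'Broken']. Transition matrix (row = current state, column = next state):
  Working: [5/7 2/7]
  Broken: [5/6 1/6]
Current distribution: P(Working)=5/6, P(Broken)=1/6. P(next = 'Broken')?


P(next=Broken) = Σᵢ P(now=i)×P(i→Broken)
= 5/6×2/7 + 1/6×1/6
= 5/21 + 1/36 = 67/252

P = 67/252 ≈ 0.2659


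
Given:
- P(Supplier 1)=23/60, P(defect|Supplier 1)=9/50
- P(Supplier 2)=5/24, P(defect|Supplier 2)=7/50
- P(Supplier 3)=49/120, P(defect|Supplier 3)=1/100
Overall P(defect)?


P(B) = Σ P(B|Aᵢ)×P(Aᵢ)
  9/50×23/60 = 69/1000
  7/50×5/24 = 7/240
  1/100×49/120 = 49/12000
Sum = 409/4000

P(defect) = 409/4000 ≈ 10.22%


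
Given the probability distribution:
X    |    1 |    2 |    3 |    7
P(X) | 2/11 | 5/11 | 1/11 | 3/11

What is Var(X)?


E[X] = 36/11
E[X²] = 178/11
Var(X) = E[X²] - (E[X])² = 178/11 - 1296/121 = 662/121

Var(X) = 662/121 ≈ 5.4711


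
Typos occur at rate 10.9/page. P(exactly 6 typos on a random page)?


Poisson(λ=10.9): P(X=6) = e^(-λ)×λ^k/k!
= e^(-10.9) × 10.9^6 / 6!
≈ 1.8458234e-05 × 1677100.11084 / 720 ≈ 0.042995

P(X=6) ≈ 0.042995 ≈ 4.30%


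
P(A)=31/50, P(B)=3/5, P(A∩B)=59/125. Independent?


P(A)×P(B) = 93/250
P(A∩B) = 59/125
Not equal → NOT independent

No, not independent


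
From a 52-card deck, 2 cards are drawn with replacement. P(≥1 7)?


P(not a 7) = 48/52 = 12/13
P(none in 2 draws) = (12/13)^2 = 144/169
P(≥1 7) = 1 - 144/169 = 25/169

P = 25/169 ≈ 14.79%


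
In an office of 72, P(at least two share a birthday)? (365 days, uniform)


P(all different) = Π(365-i)/365 for i=0..71
= 0.000547
P(match) = 1 - 0.000547 = 0.999453

P ≈ 0.9995 ≈ 99.95%
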